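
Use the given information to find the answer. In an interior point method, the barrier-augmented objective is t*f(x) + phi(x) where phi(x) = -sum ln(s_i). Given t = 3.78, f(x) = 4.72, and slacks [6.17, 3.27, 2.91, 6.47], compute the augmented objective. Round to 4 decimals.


Step 1: Compute log-barrier.
ln values: [1.8197, 1.1848, 1.0682, 1.8672]
phi = -(1.8197 + 1.1848 + 1.0682 + 1.8672) = -5.9398
Step 2: Compute augmented objective.
t*f(x) = 3.78*4.72 = 17.8416
Total = 17.8416 - 5.9398 = 11.9018


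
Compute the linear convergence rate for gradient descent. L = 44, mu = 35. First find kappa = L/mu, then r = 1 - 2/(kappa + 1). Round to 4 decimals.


Step 1: Compute the condition number.
kappa = L/mu = 44/35 = 1.2571
Step 2: Compute the convergence rate.
r = 1 - 2/(kappa + 1) = 1 - 2*mu/(L + mu) = (L - mu)/(L + mu) = 9/79 = 0.1139


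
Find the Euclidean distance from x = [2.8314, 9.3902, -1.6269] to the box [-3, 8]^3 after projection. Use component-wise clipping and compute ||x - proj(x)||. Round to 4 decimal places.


Project each component onto [-3, 8].
clip(2.8314) = 2.8314, clip(9.3902) = 8.0, clip(-1.6269) = -1.6269
Projection = [2.8314, 8.0, -1.6269]
Squared diffs: [0.0, 1.9327, 0.0]
Distance = sqrt(1.9327) = 1.3902


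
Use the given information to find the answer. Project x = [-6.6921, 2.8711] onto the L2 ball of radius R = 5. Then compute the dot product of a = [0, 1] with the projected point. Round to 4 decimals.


Step 1: Compute ||x|| (intermediates to 6 decimals).
||x|| = sqrt((-6.6921)^2 + 2.8711^2) = 7.281993
Step 2: Project.
Since ||x|| > R, scale = R/||x|| = 5/7.281993 = 0.686625, proj(x) = scale * x
proj(x) = [-4.594963, 1.971369]
Step 3: Dot product.
a^T * proj(x) = 0*(-4.594963) + 1*1.971369 = 1.9714


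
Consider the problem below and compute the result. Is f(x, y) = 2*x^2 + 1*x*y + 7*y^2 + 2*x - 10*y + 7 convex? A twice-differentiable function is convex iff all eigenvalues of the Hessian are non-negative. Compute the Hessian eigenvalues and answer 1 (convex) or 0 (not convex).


The Hessian of f(x,y) = 2*x^2 + 1*x*y + 7*y^2 + 2*x - 10*y + 7 is:
H = [[4, 1], [1, 14]]
Trace = 4 + 14 = 18
Determinant = 4*14 - (1)^2 = 55
Discriminant = (18)^2 - 4*55 = 104.0
Eigenvalues: lambda_1 = 3.901, lambda_2 = 14.099
The function is convex.

1


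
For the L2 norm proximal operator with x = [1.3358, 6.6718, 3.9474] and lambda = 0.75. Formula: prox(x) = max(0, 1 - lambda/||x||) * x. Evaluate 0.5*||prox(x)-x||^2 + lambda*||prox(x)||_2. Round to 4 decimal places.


Step 1: Compute ||x||.
||x|| = 7.8663
Step 2: Compute scaling factor.
scale = max(0, 1 - 0.75/7.8663) = 0.9047
Step 3: prox(x) = [1.2084, 6.0357, 3.571]
||prox(x)|| = 7.1163
Step 4: Proximal objective.
0.5*||prox-x||^2 = 0.2813
lambda*||prox|| = 5.3372
Total = 5.6185


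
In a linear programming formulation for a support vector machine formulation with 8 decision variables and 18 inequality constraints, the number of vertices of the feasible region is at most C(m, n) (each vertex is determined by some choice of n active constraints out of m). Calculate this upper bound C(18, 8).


Each vertex corresponds to some choice of n active constraints out of m, so the number of vertices is at most C(m, n) = m! / (n!(m-n)!).
m = 18, n = 8
Numerator: 18 * 17 * 16 * 15 * 14 * 13 * 12 * 11
Denominator: 8! = 40320
C(18, 8) = 43758


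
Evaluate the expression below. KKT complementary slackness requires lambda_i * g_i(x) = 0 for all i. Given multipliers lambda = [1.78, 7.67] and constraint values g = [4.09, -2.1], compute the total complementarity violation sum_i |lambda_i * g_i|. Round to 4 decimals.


KKT complementary slackness check:
lambda_1 * g_1 = 1.78 * 4.09 = 7.2802
lambda_2 * g_2 = 7.67 * -2.1 = -16.107
Total violation = 7.2802 + 16.107 = 23.3872


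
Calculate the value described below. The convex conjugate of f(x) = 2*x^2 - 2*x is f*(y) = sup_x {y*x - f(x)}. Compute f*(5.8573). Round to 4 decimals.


f*(y) = sup_x {y*x - a*x^2 - b*x} = sup_x {(y-b)*x - a*x^2}
FOC: (y - b) - 2a*x = 0 => x* = (y - b)/(2a)
x* = (5.8573 + 2)/(2*2) = 1.9643
f*(5.8573) = (y-b)^2/(4a) = (5.8573 + 2)^2/(4*2)
= 61.7372/8 = 7.7171


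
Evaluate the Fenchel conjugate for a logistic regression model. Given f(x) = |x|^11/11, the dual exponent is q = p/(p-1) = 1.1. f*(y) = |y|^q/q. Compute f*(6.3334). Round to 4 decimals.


The conjugate exponent q satisfies 1/p + 1/q = 1.
p = 11, so q = 11/(11 - 1) = 1.1
|y|^q = 6.3334^1.1 = 7.6173
f*(6.3334) = 7.6173 / 1.1 = 6.9248


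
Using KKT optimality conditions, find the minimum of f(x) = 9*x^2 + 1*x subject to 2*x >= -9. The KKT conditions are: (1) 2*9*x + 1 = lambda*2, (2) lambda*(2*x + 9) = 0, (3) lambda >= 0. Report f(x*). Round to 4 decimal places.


Step 1: Try lambda = 0 (constraint inactive).
Stationarity: 2*9*x + 1 = 0
x* = -1/(2*9) = -1/18 = -0.0556 (rounded; the exact value -1/18 is used below)
Check constraint: 2*-0.0556 = -0.1112 >= -9 -- satisfied.
Step 2: Compute optimal value.
f(x*) = 9*(-1/18)^2 + 1*(-1/18) = -0.0278


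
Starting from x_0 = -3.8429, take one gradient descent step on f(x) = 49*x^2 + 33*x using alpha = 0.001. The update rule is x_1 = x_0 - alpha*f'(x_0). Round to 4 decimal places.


We compute the gradient at x_0 and apply the update.
f'(x) = 98*x + 33
f'(-3.8429) = 98*-3.8429 + 33 = -343.6042
x_1 = -3.8429 - 0.001*-343.6042 = -3.4993


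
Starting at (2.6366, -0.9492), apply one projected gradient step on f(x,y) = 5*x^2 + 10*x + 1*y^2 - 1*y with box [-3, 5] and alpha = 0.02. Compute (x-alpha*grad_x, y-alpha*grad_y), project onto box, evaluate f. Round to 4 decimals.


Step 1: Compute gradient at (2.6366, -0.9492).
grad_x = 2*5*2.6366 + 10 = 36.366
grad_y = 2*1*-0.9492 - 1 = -2.8984
Step 2: Gradient step.
x_raw = 2.6366 - 0.02*36.366 = 1.9093
y_raw = -0.9492 - 0.02*-2.8984 = -0.8912
Step 3: Project onto [-3, 5].
x_proj = clip(1.9093) = 1.9093
y_proj = clip(-0.8912) = -0.8912
Step 4: Evaluate f.
f(1.9093, -0.8912) = 39.0051


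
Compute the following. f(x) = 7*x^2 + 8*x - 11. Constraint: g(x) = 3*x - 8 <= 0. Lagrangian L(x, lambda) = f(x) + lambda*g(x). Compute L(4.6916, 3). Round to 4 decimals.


Step 1: Evaluate f(x).
f(4.6916) = 7*4.6916^2 + 8*4.6916 - 11 = 180.6106
Step 2: Evaluate g(x).
g(4.6916) = 3*4.6916 - 8 = 6.0748
Step 3: Compute Lagrangian.
L = 180.6106 + 3*6.0748 = 198.835


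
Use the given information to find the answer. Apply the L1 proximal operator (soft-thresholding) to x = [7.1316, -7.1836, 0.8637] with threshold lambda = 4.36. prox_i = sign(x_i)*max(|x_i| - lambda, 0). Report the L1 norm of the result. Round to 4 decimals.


Soft-thresholding with lambda = 4.36:
prox(7.1316) = sign(7.1316)*max(|7.1316| - 4.36, 0) = 2.7716
prox(-7.1836) = sign(-7.1836)*max(|-7.1836| - 4.36, 0) = -2.8236
prox(0.8637) = sign(0.8637)*max(|0.8637| - 4.36, 0) = 0.0
prox(x) = [2.7716, -2.8236, 0.0]
||prox(x)||_1 = 2.7716 + 2.8236 + 0.0 = 5.5952


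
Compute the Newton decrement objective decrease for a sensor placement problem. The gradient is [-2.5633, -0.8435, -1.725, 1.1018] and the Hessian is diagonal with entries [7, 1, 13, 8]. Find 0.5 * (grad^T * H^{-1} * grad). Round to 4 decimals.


Step 1: H is diagonal, so H^(-1) * g = [-0.3662, -0.8435, -0.1327, 0.1377].
Step 2: g^T H^(-1) g = sum_i g_i^2 / H_ii
  = (-2.5633)^2/7 + (-0.8435)^2/1 + (-1.725)^2/13 + (1.1018)^2/8
  = 0.9386 + 0.7115 + 0.2289 + 0.1517 = 2.0308
Step 3: Objective decrease = 0.5 * g^T H^(-1) g = 1.0154


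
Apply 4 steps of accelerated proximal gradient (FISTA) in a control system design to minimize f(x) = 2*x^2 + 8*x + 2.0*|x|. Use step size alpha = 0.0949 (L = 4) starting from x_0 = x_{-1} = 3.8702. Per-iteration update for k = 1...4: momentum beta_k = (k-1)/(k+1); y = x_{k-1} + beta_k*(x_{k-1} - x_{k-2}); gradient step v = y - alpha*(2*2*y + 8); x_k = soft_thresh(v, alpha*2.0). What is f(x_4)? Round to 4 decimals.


FISTA on f(x) = 2*x^2 + 8*x + 2.0*|x|
L = 4, alpha = 0.0949
Iteration 1: beta = 0.0, y = 3.8702 + 0.0*(3.8702 - 3.8702) = 3.8702
  grad(y) = 23.4808, v = y - alpha*grad = 1.6419
  prox(v) = soft_thresh(1.6419, 0.1898) = 1.4521
Iteration 2: beta = 0.3333, y = 1.4521 + 0.3333*(1.4521 - 3.8702) = 0.646
  grad(y) = 10.5841, v = y - alpha*grad = -0.3584
  prox(v) = soft_thresh(-0.3584, 0.1898) = -0.1686
Iteration 3: beta = 0.5, y = -0.1686 + 0.5*(-0.1686 - 1.4521) = -0.9789
  grad(y) = 4.0842, v = y - alpha*grad = -1.3665
  prox(v) = soft_thresh(-1.3665, 0.1898) = -1.1767
Iteration 4: beta = 0.6, y = -1.1767 + 0.6*(-1.1767 + 0.1686) = -1.7816
  grad(y) = 0.8735, v = y - alpha*grad = -1.8645
  prox(v) = soft_thresh(-1.8645, 0.1898) = -1.6747
f(x_4) = 2*(-1.6747)^2 + 8*(-1.6747) + 2.0*|-1.6747| = -4.439


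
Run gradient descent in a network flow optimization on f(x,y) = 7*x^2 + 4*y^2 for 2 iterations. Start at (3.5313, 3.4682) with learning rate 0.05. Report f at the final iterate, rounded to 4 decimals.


Gradient descent on f(x,y) = 7*x^2 + 4*y^2.
Starting point: (3.5313, 3.4682), alpha = 0.05
Step 1: grad_x = 2*7*3.5313 = 49.4382, grad_y = 2*4*3.4682 = 27.7456
  x_1 = 3.5313 - 0.05*49.4382 = 1.0594
  y_1 = 3.4682 - 0.05*27.7456 = 2.0809
Step 2: grad_x = 2*7*1.0594 = 14.8315, grad_y = 2*4*2.0809 = 16.6474
  x_2 = 1.0594 - 0.05*14.8315 = 0.3178
  y_2 = 2.0809 - 0.05*16.6474 = 1.2486
f(0.3178, 1.2486) = 7*0.3178^2 + 4*1.2486^2 = 6.9426


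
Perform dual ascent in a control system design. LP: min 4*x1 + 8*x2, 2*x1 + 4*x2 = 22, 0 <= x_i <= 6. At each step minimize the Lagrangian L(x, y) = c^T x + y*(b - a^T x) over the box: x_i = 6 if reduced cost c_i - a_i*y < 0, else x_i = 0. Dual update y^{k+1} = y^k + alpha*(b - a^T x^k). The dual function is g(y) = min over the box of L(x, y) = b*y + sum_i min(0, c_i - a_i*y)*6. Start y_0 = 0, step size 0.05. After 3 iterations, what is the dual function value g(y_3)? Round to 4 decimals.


Dual ascent for LP: min 4*x1 + 8*x2, 2*x1 + 4*x2 = 22, 0 <= x_i <= 6
Step 1: y^k = 0.0, reduced costs: (4.0, 8.0)
  x^k = (0.0, 0.0), subgradient = b - a^T x = 22.0
  y^{k+1} = 0.0 + 0.05*22.0 = 1.1
Step 2: y^k = 1.1, reduced costs: (1.8, 3.6)
  x^k = (0.0, 0.0), subgradient = b - a^T x = 22.0
  y^{k+1} = 1.1 + 0.05*22.0 = 2.2
Step 3: y^k = 2.2, reduced costs: (-0.4, -0.8)
  x^k = (6.0, 6.0), subgradient = b - a^T x = -14.0
  y^{k+1} = 2.2 + 0.05*-14.0 = 1.5
Dual objective at y_3 = 1.5: reduced costs (1.0, 2.0), box minimizer x = (0.0, 0.0)
g(y_3) = b*y + (c1 - a1*y)*x1 + (c2 - a2*y)*x2 = 22*1.5 + 1.0*0.0 + 2.0*0.0 = 33.0 + 0.0 + 0.0 = 33.0


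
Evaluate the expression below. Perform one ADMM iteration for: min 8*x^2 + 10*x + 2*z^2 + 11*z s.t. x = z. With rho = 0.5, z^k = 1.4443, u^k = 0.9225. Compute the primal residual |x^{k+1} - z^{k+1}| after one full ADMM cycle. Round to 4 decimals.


ADMM iteration with rho = 0.5, z^k = 1.4443, u^k = 0.9225
Step 1: x-update.
Minimize 8*x^2 + 10*x + (0.5/2)*(x - 1.4443 + 0.9225)^2
FOC: (2*8 + 0.5)*x = -10 + 0.5*(1.4443 - 0.9225)
x^{k+1} = -0.5902
Step 2: z-update.
Minimize 2*z^2 + 11*z + (0.5/2)*(-0.5902 - z + 0.9225)^2
FOC: (2*2 + 0.5)*z = -11 + 0.5*(-0.5902 + 0.9225)
z^{k+1} = -2.4075
Step 3: u-update.
u^{k+1} = 0.9225 - 0.5902 + 2.4075 = 2.7398
Step 4: Primal residual = |-0.5902 + 2.4075| = 1.8173


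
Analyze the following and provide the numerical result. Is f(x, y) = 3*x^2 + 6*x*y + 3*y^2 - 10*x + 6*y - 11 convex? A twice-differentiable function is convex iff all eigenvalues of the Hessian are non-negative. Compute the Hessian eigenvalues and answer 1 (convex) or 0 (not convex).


The Hessian of f(x,y) = 3*x^2 + 6*x*y + 3*y^2 - 10*x + 6*y - 11 is:
H = [[6, 6], [6, 6]]
Trace = 6 + 6 = 12
Determinant = 6*6 - (6)^2 = 0
Discriminant = (12)^2 - 4*0 = 144.0
Eigenvalues: lambda_1 = 0.0, lambda_2 = 12.0
The function is convex.

1


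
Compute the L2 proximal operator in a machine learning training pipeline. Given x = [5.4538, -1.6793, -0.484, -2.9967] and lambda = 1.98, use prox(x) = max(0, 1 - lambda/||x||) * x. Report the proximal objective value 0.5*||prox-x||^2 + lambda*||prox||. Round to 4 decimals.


Step 1: Compute ||x||.
||x|| = 6.4636
Step 2: Compute scaling factor.
scale = max(0, 1 - 1.98/6.4636) = 0.6937
Step 3: prox(x) = [3.7831, -1.1649, -0.3357, -2.0787]
||prox(x)|| = 4.4836
Step 4: Proximal objective.
0.5*||prox-x||^2 = 1.9602
lambda*||prox|| = 8.8775
Total = 10.8378


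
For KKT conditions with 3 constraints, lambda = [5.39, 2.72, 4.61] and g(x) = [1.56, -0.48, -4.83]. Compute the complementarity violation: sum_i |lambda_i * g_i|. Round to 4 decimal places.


KKT complementary slackness check:
lambda_1 * g_1 = 5.39 * 1.56 = 8.4084
lambda_2 * g_2 = 2.72 * -0.48 = -1.3056
lambda_3 * g_3 = 4.61 * -4.83 = -22.2663
Total violation = 8.4084 + 1.3056 + 22.2663 = 31.9803


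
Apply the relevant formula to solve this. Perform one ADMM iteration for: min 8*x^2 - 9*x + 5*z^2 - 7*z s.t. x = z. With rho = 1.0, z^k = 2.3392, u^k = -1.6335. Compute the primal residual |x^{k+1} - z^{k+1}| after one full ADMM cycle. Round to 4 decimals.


ADMM iteration with rho = 1.0, z^k = 2.3392, u^k = -1.6335
Step 1: x-update.
Minimize 8*x^2 - 9*x + (1.0/2)*(x - 2.3392 - 1.6335)^2
FOC: (2*8 + 1.0)*x = 9 + 1.0*(2.3392 + 1.6335)
x^{k+1} = 0.7631
Step 2: z-update.
Minimize 5*z^2 - 7*z + (1.0/2)*(0.7631 - z - 1.6335)^2
FOC: (2*5 + 1.0)*z = 7 + 1.0*(0.7631 - 1.6335)
z^{k+1} = 0.5572
Step 3: u-update.
u^{k+1} = -1.6335 + 0.7631 - 0.5572 = -1.4276
Step 4: Primal residual = |0.7631 - 0.5572| = 0.2059


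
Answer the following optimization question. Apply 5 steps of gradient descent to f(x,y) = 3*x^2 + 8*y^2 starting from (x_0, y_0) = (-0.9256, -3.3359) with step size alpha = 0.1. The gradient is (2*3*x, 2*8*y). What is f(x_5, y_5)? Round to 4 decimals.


Gradient descent on f(x,y) = 3*x^2 + 8*y^2.
Starting point: (-0.9256, -3.3359), alpha = 0.1
Step 1: grad_x = 2*3*-0.9256 = -5.5536, grad_y = 2*8*-3.3359 = -53.3744
  x_1 = -0.9256 - 0.1*-5.5536 = -0.3702
  y_1 = -3.3359 - 0.1*-53.3744 = 2.0015
Step 2: grad_x = 2*3*-0.3702 = -2.2214, grad_y = 2*8*2.0015 = 32.0246
  x_2 = -0.3702 - 0.1*-2.2214 = -0.1481
  y_2 = 2.0015 - 0.1*32.0246 = -1.2009
Step 3: grad_x = 2*3*-0.1481 = -0.8886, grad_y = 2*8*-1.2009 = -19.2148
  x_3 = -0.1481 - 0.1*-0.8886 = -0.0592
  y_3 = -1.2009 - 0.1*-19.2148 = 0.7206
Step 4: grad_x = 2*3*-0.0592 = -0.3554, grad_y = 2*8*0.7206 = 11.5289
  x_4 = -0.0592 - 0.1*-0.3554 = -0.0237
  y_4 = 0.7206 - 0.1*11.5289 = -0.4323
Step 5: grad_x = 2*3*-0.0237 = -0.1422, grad_y = 2*8*-0.4323 = -6.9173
  x_5 = -0.0237 - 0.1*-0.1422 = -0.0095
  y_5 = -0.4323 - 0.1*-6.9173 = 0.2594
f(-0.0095, 0.2594) = 3*(-0.0095)^2 + 8*0.2594^2 = 0.5386


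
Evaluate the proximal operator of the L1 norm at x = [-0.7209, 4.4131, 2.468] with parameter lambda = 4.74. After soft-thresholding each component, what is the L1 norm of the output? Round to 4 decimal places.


Soft-thresholding with lambda = 4.74:
prox(-0.7209) = sign(-0.7209)*max(|-0.7209| - 4.74, 0) = 0.0
prox(4.4131) = sign(4.4131)*max(|4.4131| - 4.74, 0) = 0.0
prox(2.468) = sign(2.468)*max(|2.468| - 4.74, 0) = 0.0
prox(x) = [0.0, 0.0, 0.0]
||prox(x)||_1 = 0.0 + 0.0 + 0.0 = 0.0


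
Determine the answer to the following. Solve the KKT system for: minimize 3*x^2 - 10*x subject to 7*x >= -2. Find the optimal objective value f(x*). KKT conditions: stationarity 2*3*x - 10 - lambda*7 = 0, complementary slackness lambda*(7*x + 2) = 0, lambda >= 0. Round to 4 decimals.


Step 1: Try lambda = 0 (constraint inactive).
Stationarity: 2*3*x - 10 = 0
x* = 10/(2*3) = 5/3 = 1.6667 (rounded; the exact value 5/3 is used below)
Check constraint: 7*1.6667 = 11.6669 >= -2 -- satisfied.
Step 2: Compute optimal value.
f(x*) = 3*(5/3)^2 - 10*(5/3) = -8.3333


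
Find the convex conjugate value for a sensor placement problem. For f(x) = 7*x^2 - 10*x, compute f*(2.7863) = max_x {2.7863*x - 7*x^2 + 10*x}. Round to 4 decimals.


f*(y) = sup_x {y*x - a*x^2 - b*x} = sup_x {(y-b)*x - a*x^2}
FOC: (y - b) - 2a*x = 0 => x* = (y - b)/(2a)
x* = (2.7863 + 10)/(2*7) = 0.9133
f*(2.7863) = (y-b)^2/(4a) = (2.7863 + 10)^2/(4*7)
= 163.4895/28 = 5.8389


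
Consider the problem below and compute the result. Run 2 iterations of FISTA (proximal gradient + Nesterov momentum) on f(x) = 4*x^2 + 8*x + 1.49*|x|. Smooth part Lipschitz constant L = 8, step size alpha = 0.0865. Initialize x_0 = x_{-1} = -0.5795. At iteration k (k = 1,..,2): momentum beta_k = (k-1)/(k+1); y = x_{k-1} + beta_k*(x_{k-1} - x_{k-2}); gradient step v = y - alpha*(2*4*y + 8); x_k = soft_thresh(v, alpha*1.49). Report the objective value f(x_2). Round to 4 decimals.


FISTA on f(x) = 4*x^2 + 8*x + 1.49*|x|
L = 8, alpha = 0.0865
Iteration 1: beta = 0.0, y = -0.5795 + 0.0*(-0.5795 + 0.5795) = -0.5795
  grad(y) = 3.364, v = y - alpha*grad = -0.8705
  prox(v) = soft_thresh(-0.8705, 0.1289) = -0.7416
Iteration 2: beta = 0.3333, y = -0.7416 + 0.3333*(-0.7416 + 0.5795) = -0.7956
  grad(y) = 1.6349, v = y - alpha*grad = -0.9371
  prox(v) = soft_thresh(-0.9371, 0.1289) = -0.8082
f(x_2) = 4*(-0.8082)^2 + 8*(-0.8082) + 1.49*|-0.8082| = -2.6486


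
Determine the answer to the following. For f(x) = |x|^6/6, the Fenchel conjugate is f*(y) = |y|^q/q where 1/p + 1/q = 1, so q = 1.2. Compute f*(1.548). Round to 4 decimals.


The conjugate exponent q satisfies 1/p + 1/q = 1.
p = 6, so q = 6/(6 - 1) = 1.2
|y|^q = 1.548^1.2 = 1.6894
f*(1.548) = 1.6894 / 1.2 = 1.4078


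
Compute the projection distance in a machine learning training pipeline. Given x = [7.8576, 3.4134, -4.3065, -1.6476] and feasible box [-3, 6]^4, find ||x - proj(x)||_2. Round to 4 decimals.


Project each component onto [-3, 6].
clip(7.8576) = 6.0, clip(3.4134) = 3.4134, clip(-4.3065) = -3.0, clip(-1.6476) = -1.6476
Projection = [6.0, 3.4134, -3.0, -1.6476]
Squared diffs: [3.4507, 0.0, 1.7069, 0.0]
Distance = sqrt(5.1576) = 2.271


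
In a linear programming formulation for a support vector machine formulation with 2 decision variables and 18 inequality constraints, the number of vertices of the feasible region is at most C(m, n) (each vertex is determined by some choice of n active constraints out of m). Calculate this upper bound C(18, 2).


Each vertex corresponds to some choice of n active constraints out of m, so the number of vertices is at most C(m, n) = m! / (n!(m-n)!).
m = 18, n = 2
Numerator: 18 * 17
Denominator: 2! = 2
C(18, 2) = 153


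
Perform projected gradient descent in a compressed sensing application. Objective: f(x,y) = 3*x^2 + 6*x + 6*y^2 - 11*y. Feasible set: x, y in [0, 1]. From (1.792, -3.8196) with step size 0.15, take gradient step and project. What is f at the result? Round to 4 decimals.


Step 1: Compute gradient at (1.792, -3.8196).
grad_x = 2*3*1.792 + 6 = 16.752
grad_y = 2*6*-3.8196 - 11 = -56.8352
Step 2: Gradient step.
x_raw = 1.792 - 0.15*16.752 = -0.7208
y_raw = -3.8196 - 0.15*-56.8352 = 4.7057
Step 3: Project onto [0, 1].
x_proj = clip(-0.7208) = 0.0
y_proj = clip(4.7057) = 1.0
Step 4: Evaluate f.
f(0.0, 1.0) = -5.0


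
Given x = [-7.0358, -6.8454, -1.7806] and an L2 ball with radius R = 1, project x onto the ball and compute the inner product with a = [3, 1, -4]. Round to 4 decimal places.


Step 1: Compute ||x|| (intermediates to 6 decimals).
||x|| = sqrt((-7.0358)^2 + (-6.8454)^2 + (-1.7806)^2) = 9.976599
Step 2: Project.
Since ||x|| > R, scale = R/||x|| = 1/9.976599 = 0.100235, proj(x) = scale * x
proj(x) = [-0.705233, -0.686149, -0.178478]
Step 3: Dot product.
a^T * proj(x) = 3*(-0.705233) + 1*(-0.686149) - 4*(-0.178478) = -2.0879


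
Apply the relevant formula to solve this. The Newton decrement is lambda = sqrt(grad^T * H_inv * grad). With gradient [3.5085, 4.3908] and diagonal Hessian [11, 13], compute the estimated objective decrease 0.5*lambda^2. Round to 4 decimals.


Step 1: H is diagonal, so H^(-1) * g = [0.319, 0.3378].
Step 2: g^T H^(-1) g = sum_i g_i^2 / H_ii
  = (3.5085)^2/11 + (4.3908)^2/13
  = 1.1191 + 1.483 = 2.6021
Step 3: Objective decrease = 0.5 * g^T H^(-1) g = 1.301


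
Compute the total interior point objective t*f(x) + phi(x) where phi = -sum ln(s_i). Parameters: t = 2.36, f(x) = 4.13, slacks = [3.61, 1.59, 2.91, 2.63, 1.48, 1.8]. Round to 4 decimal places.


Step 1: Compute log-barrier.
ln values: [1.2837, 0.4637, 1.0682, 0.967, 0.392, 0.5878]
phi = -(1.2837 + 0.4637 + 1.0682 + 0.967 + 0.392 + 0.5878) = -4.7624
Step 2: Compute augmented objective.
t*f(x) = 2.36*4.13 = 9.7468
Total = 9.7468 - 4.7624 = 4.9844


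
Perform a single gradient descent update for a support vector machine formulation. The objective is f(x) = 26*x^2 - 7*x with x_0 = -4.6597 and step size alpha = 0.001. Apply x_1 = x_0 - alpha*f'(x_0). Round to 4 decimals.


We compute the gradient at x_0 and apply the update.
f'(x) = 52*x - 7
f'(-4.6597) = 52*-4.6597 - 7 = -249.3044
x_1 = -4.6597 - 0.001*-249.3044 = -4.4104


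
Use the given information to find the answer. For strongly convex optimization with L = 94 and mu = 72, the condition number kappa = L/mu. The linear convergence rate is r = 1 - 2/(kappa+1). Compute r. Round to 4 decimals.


Step 1: Compute the condition number.
kappa = L/mu = 94/72 = 1.3056
Step 2: Compute the convergence rate.
r = 1 - 2/(kappa + 1) = 1 - 2*mu/(L + mu) = (L - mu)/(L + mu) = 22/166 = 0.1325


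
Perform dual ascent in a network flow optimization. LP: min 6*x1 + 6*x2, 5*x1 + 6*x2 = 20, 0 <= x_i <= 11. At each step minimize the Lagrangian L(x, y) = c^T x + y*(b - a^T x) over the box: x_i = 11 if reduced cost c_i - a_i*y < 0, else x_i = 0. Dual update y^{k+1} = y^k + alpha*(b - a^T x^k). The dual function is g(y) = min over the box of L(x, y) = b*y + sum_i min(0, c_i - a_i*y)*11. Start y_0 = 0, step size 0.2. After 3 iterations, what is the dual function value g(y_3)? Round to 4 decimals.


Dual ascent for LP: min 6*x1 + 6*x2, 5*x1 + 6*x2 = 20, 0 <= x_i <= 11
Step 1: y^k = 0.0, reduced costs: (6.0, 6.0)
  x^k = (0.0, 0.0), subgradient = b - a^T x = 20.0
  y^{k+1} = 0.0 + 0.2*20.0 = 4.0
Step 2: y^k = 4.0, reduced costs: (-14.0, -18.0)
  x^k = (11.0, 11.0), subgradient = b - a^T x = -101.0
  y^{k+1} = 4.0 + 0.2*-101.0 = -16.2
Step 3: y^k = -16.2, reduced costs: (87.0, 103.2)
  x^k = (0.0, 0.0), subgradient = b - a^T x = 20.0
  y^{k+1} = -16.2 + 0.2*20.0 = -12.2
Dual objective at y_3 = -12.2: reduced costs (67.0, 79.2), box minimizer x = (0.0, 0.0)
g(y_3) = b*y + (c1 - a1*y)*x1 + (c2 - a2*y)*x2 = 20*(-12.2) + 67.0*0.0 + 79.2*0.0 = -244.0 + 0.0 + 0.0 = -244.0


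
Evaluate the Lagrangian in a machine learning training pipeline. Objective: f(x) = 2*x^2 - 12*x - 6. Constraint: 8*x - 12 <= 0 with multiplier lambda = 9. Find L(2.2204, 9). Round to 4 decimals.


Step 1: Evaluate f(x).
f(2.2204) = 2*2.2204^2 - 12*2.2204 - 6 = -22.7844
Step 2: Evaluate g(x).
g(2.2204) = 8*2.2204 - 12 = 5.7632
Step 3: Compute Lagrangian.
L = -22.7844 + 9*5.7632 = 29.0844


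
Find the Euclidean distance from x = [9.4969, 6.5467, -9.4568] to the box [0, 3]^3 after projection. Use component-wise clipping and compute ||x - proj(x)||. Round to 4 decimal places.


Project each component onto [0, 3].
clip(9.4969) = 3.0, clip(6.5467) = 3.0, clip(-9.4568) = 0.0
Projection = [3.0, 3.0, 0.0]
Squared diffs: [42.2097, 12.5791, 89.4311]
Distance = sqrt(144.2199) = 12.0092


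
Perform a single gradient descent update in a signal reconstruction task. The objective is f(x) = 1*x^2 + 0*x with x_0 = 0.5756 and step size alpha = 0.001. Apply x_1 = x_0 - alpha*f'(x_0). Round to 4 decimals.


We compute the gradient at x_0 and apply the update.
f'(x) = 2*x + 0
f'(0.5756) = 2*0.5756 + 0 = 1.1512
x_1 = 0.5756 - 0.001*1.1512 = 0.5744


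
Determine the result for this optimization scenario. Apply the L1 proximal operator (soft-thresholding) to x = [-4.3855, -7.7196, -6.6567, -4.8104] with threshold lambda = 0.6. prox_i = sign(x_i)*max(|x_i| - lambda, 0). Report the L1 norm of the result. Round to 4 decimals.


Soft-thresholding with lambda = 0.6:
prox(-4.3855) = sign(-4.3855)*max(|-4.3855| - 0.6, 0) = -3.7855
prox(-7.7196) = sign(-7.7196)*max(|-7.7196| - 0.6, 0) = -7.1196
prox(-6.6567) = sign(-6.6567)*max(|-6.6567| - 0.6, 0) = -6.0567
prox(-4.8104) = sign(-4.8104)*max(|-4.8104| - 0.6, 0) = -4.2104
prox(x) = [-3.7855, -7.1196, -6.0567, -4.2104]
||prox(x)||_1 = 3.7855 + 7.1196 + 6.0567 + 4.2104 = 21.1722


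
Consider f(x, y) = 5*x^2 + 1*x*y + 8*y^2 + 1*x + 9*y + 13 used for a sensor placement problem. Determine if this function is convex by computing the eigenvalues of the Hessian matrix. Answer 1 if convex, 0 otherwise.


The Hessian of f(x,y) = 5*x^2 + 1*x*y + 8*y^2 + 1*x + 9*y + 13 is:
H = [[10, 1], [1, 16]]
Trace = 10 + 16 = 26
Determinant = 10*16 - (1)^2 = 159
Discriminant = (26)^2 - 4*159 = 40.0
Eigenvalues: lambda_1 = 9.8377, lambda_2 = 16.1623
The function is convex.

1


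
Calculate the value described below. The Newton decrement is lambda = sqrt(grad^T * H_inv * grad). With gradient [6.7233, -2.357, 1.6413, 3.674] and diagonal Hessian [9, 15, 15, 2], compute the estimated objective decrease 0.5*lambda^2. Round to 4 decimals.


Step 1: H is diagonal, so H^(-1) * g = [0.747, -0.1571, 0.1094, 1.837].
Step 2: g^T H^(-1) g = sum_i g_i^2 / H_ii
  = (6.7233)^2/9 + (-2.357)^2/15 + (1.6413)^2/15 + (3.674)^2/2
  = 5.0225 + 0.3704 + 0.1796 + 6.7491 = 12.3216
Step 3: Objective decrease = 0.5 * g^T H^(-1) g = 6.1608


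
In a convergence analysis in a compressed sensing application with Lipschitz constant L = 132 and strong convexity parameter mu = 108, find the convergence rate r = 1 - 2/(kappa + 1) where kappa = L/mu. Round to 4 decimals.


Step 1: Compute the condition number.
kappa = L/mu = 132/108 = 1.2222
Step 2: Compute the convergence rate.
r = 1 - 2/(kappa + 1) = 1 - 2*mu/(L + mu) = (L - mu)/(L + mu) = 24/240 = 0.1


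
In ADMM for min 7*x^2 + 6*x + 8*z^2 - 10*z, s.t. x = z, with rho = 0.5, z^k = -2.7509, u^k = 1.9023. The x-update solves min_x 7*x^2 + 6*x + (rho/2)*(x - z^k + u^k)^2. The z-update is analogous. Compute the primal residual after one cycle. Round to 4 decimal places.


ADMM iteration with rho = 0.5, z^k = -2.7509, u^k = 1.9023
Step 1: x-update.
Minimize 7*x^2 + 6*x + (0.5/2)*(x + 2.7509 + 1.9023)^2
FOC: (2*7 + 0.5)*x = -6 + 0.5*(-2.7509 - 1.9023)
x^{k+1} = -0.5742
Step 2: z-update.
Minimize 8*z^2 - 10*z + (0.5/2)*(-0.5742 - z + 1.9023)^2
FOC: (2*8 + 0.5)*z = 10 + 0.5*(-0.5742 + 1.9023)
z^{k+1} = 0.6463
Step 3: u-update.
u^{k+1} = 1.9023 - 0.5742 - 0.6463 = 0.6817
Step 4: Primal residual = |-0.5742 - 0.6463| = 1.2206


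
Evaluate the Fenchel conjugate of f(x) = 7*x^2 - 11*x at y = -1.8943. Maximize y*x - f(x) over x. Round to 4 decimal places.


f*(y) = sup_x {y*x - a*x^2 - b*x} = sup_x {(y-b)*x - a*x^2}
FOC: (y - b) - 2a*x = 0 => x* = (y - b)/(2a)
x* = (-1.8943 + 11)/(2*7) = 0.6504
f*(-1.8943) = (y-b)^2/(4a) = (-1.8943 + 11)^2/(4*7)
= 82.9138/28 = 2.9612


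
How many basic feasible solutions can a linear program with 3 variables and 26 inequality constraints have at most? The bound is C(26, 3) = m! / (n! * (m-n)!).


Each vertex corresponds to some choice of n active constraints out of m, so the number of vertices is at most C(m, n) = m! / (n!(m-n)!).
m = 26, n = 3
Numerator: 26 * 25 * 24
Denominator: 3! = 6
C(26, 3) = 2600


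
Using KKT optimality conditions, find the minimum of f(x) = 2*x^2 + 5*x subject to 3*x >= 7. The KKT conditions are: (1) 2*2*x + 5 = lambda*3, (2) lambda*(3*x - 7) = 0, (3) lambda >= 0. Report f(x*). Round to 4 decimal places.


Step 1: Try lambda = 0 (constraint inactive).
x_unc = -5/(2*2) = -1.25
Check: 3*-1.25 = -3.75 < 7 -- violated!
Step 2: Constraint must be active: 3*x = 7
x* = 7/3 = 2.3333 (rounded; the exact value 7/3 is used below)
lambda = (2*2*(7/3) + 5)/3 = 4.7778
Step 3: Compute optimal value.
f(x*) = 2*(7/3)^2 + 5*(7/3) = 22.5556


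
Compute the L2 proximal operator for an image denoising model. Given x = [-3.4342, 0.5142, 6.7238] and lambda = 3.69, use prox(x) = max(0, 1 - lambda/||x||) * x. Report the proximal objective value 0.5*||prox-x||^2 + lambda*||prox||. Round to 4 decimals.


Step 1: Compute ||x||.
||x|| = 7.5675
Step 2: Compute scaling factor.
scale = max(0, 1 - 3.69/7.5675) = 0.5124
Step 3: prox(x) = [-1.7597, 0.2635, 3.4452]
||prox(x)|| = 3.8775
Step 4: Proximal objective.
0.5*||prox-x||^2 = 6.8081
lambda*||prox|| = 14.308
Total = 21.1162


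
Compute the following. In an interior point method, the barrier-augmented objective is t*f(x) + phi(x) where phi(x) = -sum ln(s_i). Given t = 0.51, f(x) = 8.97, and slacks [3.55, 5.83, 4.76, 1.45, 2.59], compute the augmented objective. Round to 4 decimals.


Step 1: Compute log-barrier.
ln values: [1.2669, 1.763, 1.5602, 0.3716, 0.9517]
phi = -(1.2669 + 1.763 + 1.5602 + 0.3716 + 0.9517) = -5.9134
Step 2: Compute augmented objective.
t*f(x) = 0.51*8.97 = 4.5747
Total = 4.5747 - 5.9134 = -1.3387


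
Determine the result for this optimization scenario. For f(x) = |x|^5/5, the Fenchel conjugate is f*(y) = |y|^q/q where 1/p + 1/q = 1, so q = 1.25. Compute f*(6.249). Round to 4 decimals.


The conjugate exponent q satisfies 1/p + 1/q = 1.
p = 5, so q = 5/(5 - 1) = 1.25
|y|^q = 6.249^1.25 = 9.8801
f*(6.249) = 9.8801 / 1.25 = 7.9041


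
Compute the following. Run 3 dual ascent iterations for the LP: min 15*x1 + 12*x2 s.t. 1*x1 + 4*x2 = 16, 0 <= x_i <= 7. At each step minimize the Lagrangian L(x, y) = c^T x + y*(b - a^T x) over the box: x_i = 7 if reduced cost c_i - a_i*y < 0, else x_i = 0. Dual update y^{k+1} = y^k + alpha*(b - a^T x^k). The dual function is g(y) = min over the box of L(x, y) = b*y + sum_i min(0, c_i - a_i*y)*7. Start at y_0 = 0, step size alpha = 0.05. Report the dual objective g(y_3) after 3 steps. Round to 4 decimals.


Dual ascent for LP: min 15*x1 + 12*x2, 1*x1 + 4*x2 = 16, 0 <= x_i <= 7
Step 1: y^k = 0.0, reduced costs: (15.0, 12.0)
  x^k = (0.0, 0.0), subgradient = b - a^T x = 16.0
  y^{k+1} = 0.0 + 0.05*16.0 = 0.8
Step 2: y^k = 0.8, reduced costs: (14.2, 8.8)
  x^k = (0.0, 0.0), subgradient = b - a^T x = 16.0
  y^{k+1} = 0.8 + 0.05*16.0 = 1.6
Step 3: y^k = 1.6, reduced costs: (13.4, 5.6)
  x^k = (0.0, 0.0), subgradient = b - a^T x = 16.0
  y^{k+1} = 1.6 + 0.05*16.0 = 2.4
Dual objective at y_3 = 2.4: reduced costs (12.6, 2.4), box minimizer x = (0.0, 0.0)
g(y_3) = b*y + (c1 - a1*y)*x1 + (c2 - a2*y)*x2 = 16*2.4 + 12.6*0.0 + 2.4*0.0 = 38.4 + 0.0 + 0.0 = 38.4


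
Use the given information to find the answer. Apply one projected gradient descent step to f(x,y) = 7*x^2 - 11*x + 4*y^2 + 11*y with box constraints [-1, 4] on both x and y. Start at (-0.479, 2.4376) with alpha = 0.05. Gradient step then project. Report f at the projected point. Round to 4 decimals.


Step 1: Compute gradient at (-0.479, 2.4376).
grad_x = 2*7*-0.479 - 11 = -17.706
grad_y = 2*4*2.4376 + 11 = 30.5008
Step 2: Gradient step.
x_raw = -0.479 - 0.05*-17.706 = 0.4063
y_raw = 2.4376 - 0.05*30.5008 = 0.9126
Step 3: Project onto [-1, 4].
x_proj = clip(0.4063) = 0.4063
y_proj = clip(0.9126) = 0.9126
Step 4: Evaluate f.
f(0.4063, 0.9126) = 10.0555


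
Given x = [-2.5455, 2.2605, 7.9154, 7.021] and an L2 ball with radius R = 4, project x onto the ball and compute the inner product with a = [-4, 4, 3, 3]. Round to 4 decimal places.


Step 1: Compute ||x|| (intermediates to 6 decimals).
||x|| = sqrt((-2.5455)^2 + 2.2605^2 + 7.9154^2 + 7.021^2) = 11.114739
Step 2: Project.
Since ||x|| > R, scale = R/||x|| = 4/11.114739 = 0.359882, proj(x) = scale * x
proj(x) = [-0.91608, 0.813513, 2.84861, 2.526732]
Step 3: Dot product.
a^T * proj(x) = -4*(-0.91608) + 4*0.813513 + 3*2.84861 + 3*2.526732 = 23.0444


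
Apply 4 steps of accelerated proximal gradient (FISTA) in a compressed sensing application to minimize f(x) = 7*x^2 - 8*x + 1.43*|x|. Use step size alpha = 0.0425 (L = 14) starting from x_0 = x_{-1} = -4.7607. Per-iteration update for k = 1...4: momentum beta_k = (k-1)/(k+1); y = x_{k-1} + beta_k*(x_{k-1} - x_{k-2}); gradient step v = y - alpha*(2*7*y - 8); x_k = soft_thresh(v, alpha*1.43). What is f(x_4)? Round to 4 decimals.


FISTA on f(x) = 7*x^2 - 8*x + 1.43*|x|
L = 14, alpha = 0.0425
Iteration 1: beta = 0.0, y = -4.7607 + 0.0*(-4.7607 + 4.7607) = -4.7607
  grad(y) = -74.6498, v = y - alpha*grad = -1.5881
  prox(v) = soft_thresh(-1.5881, 0.0608) = -1.5273
Iteration 2: beta = 0.3333, y = -1.5273 + 0.3333*(-1.5273 + 4.7607) = -0.4495
  grad(y) = -14.2932, v = y - alpha*grad = 0.1579
  prox(v) = soft_thresh(0.1579, 0.0608) = 0.0972
Iteration 3: beta = 0.5, y = 0.0972 + 0.5*(0.0972 + 1.5273) = 0.9094
  grad(y) = 4.7318, v = y - alpha*grad = 0.7083
  prox(v) = soft_thresh(0.7083, 0.0608) = 0.6475
Iteration 4: beta = 0.6, y = 0.6475 + 0.6*(0.6475 - 0.0972) = 0.9778
  grad(y) = 5.6886, v = y - alpha*grad = 0.736
  prox(v) = soft_thresh(0.736, 0.0608) = 0.6752
f(x_4) = 7*0.6752^2 - 8*0.6752 + 1.43*|0.6752| = -1.2448


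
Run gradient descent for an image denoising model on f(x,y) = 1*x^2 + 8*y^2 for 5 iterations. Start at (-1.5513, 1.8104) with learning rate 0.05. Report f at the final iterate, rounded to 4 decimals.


Gradient descent on f(x,y) = 1*x^2 + 8*y^2.
Starting point: (-1.5513, 1.8104), alpha = 0.05
Step 1: grad_x = 2*1*-1.5513 = -3.1026, grad_y = 2*8*1.8104 = 28.9664
  x_1 = -1.5513 - 0.05*-3.1026 = -1.3962
  y_1 = 1.8104 - 0.05*28.9664 = 0.3621
Step 2: grad_x = 2*1*-1.3962 = -2.7923, grad_y = 2*8*0.3621 = 5.7933
  x_2 = -1.3962 - 0.05*-2.7923 = -1.2566
  y_2 = 0.3621 - 0.05*5.7933 = 0.0724
Step 3: grad_x = 2*1*-1.2566 = -2.5131, grad_y = 2*8*0.0724 = 1.1587
  x_3 = -1.2566 - 0.05*-2.5131 = -1.1309
  y_3 = 0.0724 - 0.05*1.1587 = 0.0145
Step 4: grad_x = 2*1*-1.1309 = -2.2618, grad_y = 2*8*0.0145 = 0.2317
  x_4 = -1.1309 - 0.05*-2.2618 = -1.0178
  y_4 = 0.0145 - 0.05*0.2317 = 0.0029
Step 5: grad_x = 2*1*-1.0178 = -2.0356, grad_y = 2*8*0.0029 = 0.0463
  x_5 = -1.0178 - 0.05*-2.0356 = -0.916
  y_5 = 0.0029 - 0.05*0.0463 = 0.0006
f(-0.916, 0.0006) = 1*(-0.916)^2 + 8*0.0006^2 = 0.8391


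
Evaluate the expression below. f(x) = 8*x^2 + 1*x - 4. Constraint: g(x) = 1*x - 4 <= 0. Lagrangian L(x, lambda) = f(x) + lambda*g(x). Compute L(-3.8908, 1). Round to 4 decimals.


Step 1: Evaluate f(x).
f(-3.8908) = 8*(-3.8908)^2 + 1*(-3.8908) - 4 = 113.2158
Step 2: Evaluate g(x).
g(-3.8908) = 1*-3.8908 - 4 = -7.8908
Step 3: Compute Lagrangian.
L = 113.2158 + 1*-7.8908 = 105.325


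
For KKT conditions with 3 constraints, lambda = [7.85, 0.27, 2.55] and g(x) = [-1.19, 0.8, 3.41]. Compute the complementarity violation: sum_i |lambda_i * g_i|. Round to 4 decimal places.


KKT complementary slackness check:
lambda_1 * g_1 = 7.85 * -1.19 = -9.3415
lambda_2 * g_2 = 0.27 * 0.8 = 0.216
lambda_3 * g_3 = 2.55 * 3.41 = 8.6955
Total violation = 9.3415 + 0.216 + 8.6955 = 18.253


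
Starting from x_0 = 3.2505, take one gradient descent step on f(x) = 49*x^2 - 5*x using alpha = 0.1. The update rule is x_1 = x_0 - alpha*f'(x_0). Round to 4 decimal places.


We compute the gradient at x_0 and apply the update.
f'(x) = 98*x - 5
f'(3.2505) = 98*3.2505 - 5 = 313.549
x_1 = 3.2505 - 0.1*313.549 = -28.1044


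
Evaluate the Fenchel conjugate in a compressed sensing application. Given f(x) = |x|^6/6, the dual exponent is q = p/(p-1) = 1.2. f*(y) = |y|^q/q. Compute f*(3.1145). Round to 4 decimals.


The conjugate exponent q satisfies 1/p + 1/q = 1.
p = 6, so q = 6/(6 - 1) = 1.2
|y|^q = 3.1145^1.2 = 3.909
f*(3.1145) = 3.909 / 1.2 = 3.2575


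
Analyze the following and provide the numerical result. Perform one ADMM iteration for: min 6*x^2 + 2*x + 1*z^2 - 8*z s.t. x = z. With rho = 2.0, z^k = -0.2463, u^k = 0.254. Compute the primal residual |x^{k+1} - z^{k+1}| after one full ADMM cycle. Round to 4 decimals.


ADMM iteration with rho = 2.0, z^k = -0.2463, u^k = 0.254
Step 1: x-update.
Minimize 6*x^2 + 2*x + (2.0/2)*(x + 0.2463 + 0.254)^2
FOC: (2*6 + 2.0)*x = -2 + 2.0*(-0.2463 - 0.254)
x^{k+1} = -0.2143
Step 2: z-update.
Minimize 1*z^2 - 8*z + (2.0/2)*(-0.2143 - z + 0.254)^2
FOC: (2*1 + 2.0)*z = 8 + 2.0*(-0.2143 + 0.254)
z^{k+1} = 2.0198
Step 3: u-update.
u^{k+1} = 0.254 - 0.2143 - 2.0198 = -1.9802
Step 4: Primal residual = |-0.2143 - 2.0198| = 2.2342


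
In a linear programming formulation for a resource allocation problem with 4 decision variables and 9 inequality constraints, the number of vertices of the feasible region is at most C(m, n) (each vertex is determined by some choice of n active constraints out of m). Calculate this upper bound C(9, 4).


Each vertex corresponds to some choice of n active constraints out of m, so the number of vertices is at most C(m, n) = m! / (n!(m-n)!).
m = 9, n = 4
Numerator: 9 * 8 * 7 * 6
Denominator: 4! = 24
C(9, 4) = 126


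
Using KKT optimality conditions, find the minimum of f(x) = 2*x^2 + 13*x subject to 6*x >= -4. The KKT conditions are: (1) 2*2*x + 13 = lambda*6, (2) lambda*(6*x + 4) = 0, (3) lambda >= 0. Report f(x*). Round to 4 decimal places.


Step 1: Try lambda = 0 (constraint inactive).
x_unc = -13/(2*2) = -3.25
Check: 6*-3.25 = -19.5 < -4 -- violated!
Step 2: Constraint must be active: 6*x = -4
x* = -4/6 = -2/3 = -0.6667 (rounded; the exact value -2/3 is used below)
lambda = (2*2*(-2/3) + 13)/6 = 1.7222
Step 3: Compute optimal value.
f(x*) = 2*(-2/3)^2 + 13*(-2/3) = -7.7778


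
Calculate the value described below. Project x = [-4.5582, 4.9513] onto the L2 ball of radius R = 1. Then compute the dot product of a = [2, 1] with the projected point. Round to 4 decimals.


Step 1: Compute ||x|| (intermediates to 6 decimals).
||x|| = sqrt((-4.5582)^2 + 4.9513^2) = 6.729975
Step 2: Project.
Since ||x|| > R, scale = R/||x|| = 1/6.729975 = 0.148589, proj(x) = scale * x
proj(x) = [-0.677298, 0.735709]
Step 3: Dot product.
a^T * proj(x) = 2*(-0.677298) + 1*0.735709 = -0.6189


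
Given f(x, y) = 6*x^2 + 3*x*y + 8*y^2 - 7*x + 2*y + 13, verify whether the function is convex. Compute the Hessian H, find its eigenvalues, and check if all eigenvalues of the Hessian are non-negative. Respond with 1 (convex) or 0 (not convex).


The Hessian of f(x,y) = 6*x^2 + 3*x*y + 8*y^2 - 7*x + 2*y + 13 is:
H = [[12, 3], [3, 16]]
Trace = 12 + 16 = 28
Determinant = 12*16 - (3)^2 = 183
Discriminant = (28)^2 - 4*183 = 52.0
Eigenvalues: lambda_1 = 10.3944, lambda_2 = 17.6056
The function is convex.

1


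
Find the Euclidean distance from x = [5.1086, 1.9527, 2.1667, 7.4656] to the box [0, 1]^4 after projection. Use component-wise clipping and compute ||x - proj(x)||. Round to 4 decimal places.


Project each component onto [0, 1].
clip(5.1086) = 1.0, clip(1.9527) = 1.0, clip(2.1667) = 1.0, clip(7.4656) = 1.0
Projection = [1.0, 1.0, 1.0, 1.0]
Squared diffs: [16.8806, 0.9076, 1.3612, 41.804]
Distance = sqrt(60.9534) = 7.8073


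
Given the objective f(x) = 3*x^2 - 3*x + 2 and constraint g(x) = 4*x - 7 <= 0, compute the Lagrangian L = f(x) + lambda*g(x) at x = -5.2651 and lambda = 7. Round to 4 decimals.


Step 1: Evaluate f(x).
f(-5.2651) = 3*(-5.2651)^2 - 3*(-5.2651) + 2 = 100.9591
Step 2: Evaluate g(x).
g(-5.2651) = 4*-5.2651 - 7 = -28.0604
Step 3: Compute Lagrangian.
L = 100.9591 + 7*-28.0604 = -95.4637


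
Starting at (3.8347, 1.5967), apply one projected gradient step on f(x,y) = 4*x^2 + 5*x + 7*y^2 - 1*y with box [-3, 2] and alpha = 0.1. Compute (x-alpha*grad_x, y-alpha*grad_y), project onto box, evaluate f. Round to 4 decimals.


Step 1: Compute gradient at (3.8347, 1.5967).
grad_x = 2*4*3.8347 + 5 = 35.6776
grad_y = 2*7*1.5967 - 1 = 21.3538
Step 2: Gradient step.
x_raw = 3.8347 - 0.1*35.6776 = 0.2669
y_raw = 1.5967 - 0.1*21.3538 = -0.5387
Step 3: Project onto [-3, 2].
x_proj = clip(0.2669) = 0.2669
y_proj = clip(-0.5387) = -0.5387
Step 4: Evaluate f.
f(0.2669, -0.5387) = 4.1896


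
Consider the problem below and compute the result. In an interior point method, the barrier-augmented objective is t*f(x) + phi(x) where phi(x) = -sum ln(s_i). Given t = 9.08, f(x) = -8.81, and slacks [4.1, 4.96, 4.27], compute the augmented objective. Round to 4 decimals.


Step 1: Compute log-barrier.
ln values: [1.411, 1.6014, 1.4516]
phi = -(1.411 + 1.6014 + 1.4516) = -4.464
Step 2: Compute augmented objective.
t*f(x) = 9.08*-8.81 = -79.9948
Total = -79.9948 - 4.464 = -84.4588


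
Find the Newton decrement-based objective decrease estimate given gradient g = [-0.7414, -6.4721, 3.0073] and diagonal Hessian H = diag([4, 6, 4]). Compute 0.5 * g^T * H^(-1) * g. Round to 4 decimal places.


Step 1: H is diagonal, so H^(-1) * g = [-0.1854, -1.0787, 0.7518].
Step 2: g^T H^(-1) g = sum_i g_i^2 / H_ii
  = (-0.7414)^2/4 + (-6.4721)^2/6 + (3.0073)^2/4
  = 0.1374 + 6.9813 + 2.261 = 9.3797
Step 3: Objective decrease = 0.5 * g^T H^(-1) g = 4.6899
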